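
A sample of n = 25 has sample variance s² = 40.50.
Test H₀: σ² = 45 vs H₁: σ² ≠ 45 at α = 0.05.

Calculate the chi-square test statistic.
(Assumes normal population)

df = n - 1 = 24
χ² = (n-1)s²/σ₀² = 24×40.50/45 = 21.6000
Critical values: χ²_{0.975,24} = 12.401, χ²_{0.025,24} = 39.364
Rejection region: χ² < 12.401 or χ² > 39.364
Decision: fail to reject H₀

Answer: χ² = 21.6000, fail to reject H₀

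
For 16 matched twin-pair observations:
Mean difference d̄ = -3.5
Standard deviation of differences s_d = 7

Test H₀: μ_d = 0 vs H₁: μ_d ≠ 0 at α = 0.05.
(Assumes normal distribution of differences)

df = n - 1 = 15
SE = s_d/√n = 7/√16 = 1.7500
t = d̄/SE = -3.5/1.7500 = -2.0000
Critical value: t_{0.025,15} = ±2.131
p-value ≈ 0.0639
Decision: fail to reject H₀

Answer: t = -2.0000, fail to reject H₀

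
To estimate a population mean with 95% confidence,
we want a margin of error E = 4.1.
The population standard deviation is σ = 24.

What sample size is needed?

z_0.025 = 1.960
n = (z×σ/E)² = (1.960×24/4.1)²
n = 131.6336
Round up: n = 132

Answer: n = 132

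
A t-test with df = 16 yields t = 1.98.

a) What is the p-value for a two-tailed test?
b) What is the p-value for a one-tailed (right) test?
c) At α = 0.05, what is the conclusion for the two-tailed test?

Using t-distribution with df = 16:
a) Two-tailed: p = 2×P(T > 1.98) = 0.0652
b) One-tailed: p = P(T > 1.98) = 0.0326
c) 0.0652 ≥ 0.05, fail to reject H₀

Answer: a) 0.0652, b) 0.0326, c) fail to reject H₀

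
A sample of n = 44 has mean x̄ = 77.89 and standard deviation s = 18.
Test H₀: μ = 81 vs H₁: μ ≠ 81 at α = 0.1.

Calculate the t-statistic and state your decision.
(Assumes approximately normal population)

df = n - 1 = 43
SE = s/√n = 18/√44 = 2.7136
t = (x̄ - μ₀)/SE = (77.89 - 81)/2.7136 = -1.1461
Critical value: t_{0.05,43} = ±1.681
p-value ≈ 0.2581
Decision: fail to reject H₀

Answer: t = -1.1461, fail to reject H₀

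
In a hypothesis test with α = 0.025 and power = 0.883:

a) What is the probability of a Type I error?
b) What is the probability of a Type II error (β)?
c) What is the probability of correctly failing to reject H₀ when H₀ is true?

a) Type I error probability = α = 0.025
b) Power = P(reject H₀ | H₁ true) = 1 - β = 0.883, so Type II error probability = β = 1 - Power = 0.117
c) P(fail to reject H₀ | H₀ true) = 1 - α = 0.975

Answer: a) 0.025, b) 0.117, c) 0.975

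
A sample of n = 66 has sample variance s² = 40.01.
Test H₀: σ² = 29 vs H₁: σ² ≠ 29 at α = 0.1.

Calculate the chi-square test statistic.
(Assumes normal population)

df = n - 1 = 65
χ² = (n-1)s²/σ₀² = 65×40.01/29 = 89.6776
Critical values: χ²_{0.95,65} = 47.450, χ²_{0.05,65} = 84.821
Rejection region: χ² < 47.450 or χ² > 84.821
Decision: reject H₀

Answer: χ² = 89.6776, reject H₀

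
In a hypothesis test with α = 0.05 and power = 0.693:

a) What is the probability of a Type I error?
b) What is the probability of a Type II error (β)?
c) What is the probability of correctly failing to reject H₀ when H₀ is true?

a) Type I error probability = α = 0.05
b) Power = P(reject H₀ | H₁ true) = 1 - β = 0.693, so Type II error probability = β = 1 - Power = 0.307
c) P(fail to reject H₀ | H₀ true) = 1 - α = 0.95

Answer: a) 0.05, b) 0.307, c) 0.95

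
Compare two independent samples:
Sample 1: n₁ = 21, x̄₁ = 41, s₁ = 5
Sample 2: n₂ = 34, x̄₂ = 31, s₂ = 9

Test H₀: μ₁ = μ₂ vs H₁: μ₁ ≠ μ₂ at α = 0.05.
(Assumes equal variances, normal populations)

Answer: t = 4.6566, reject H₀

Derivation:
Pooled variance: s²_p = [20×5² + 33×9²]/(53) = 59.8679
s_p = 7.7374
SE = s_p×√(1/n₁ + 1/n₂) = 7.7374×√(1/21 + 1/34) = 2.1475
t = (x̄₁ - x̄₂)/SE = (41 - 31)/2.1475 = 4.6566
df = 53, t-critical = ±2.006
Decision: reject H₀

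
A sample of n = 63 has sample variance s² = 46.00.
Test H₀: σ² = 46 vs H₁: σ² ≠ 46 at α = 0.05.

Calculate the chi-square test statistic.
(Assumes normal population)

Answer: χ² = 62.0000, fail to reject H₀

Derivation:
df = n - 1 = 62
χ² = (n-1)s²/σ₀² = 62×46.00/46 = 62.0000
Critical values: χ²_{0.975,62} = 42.126, χ²_{0.025,62} = 85.654
Rejection region: χ² < 42.126 or χ² > 85.654
Decision: fail to reject H₀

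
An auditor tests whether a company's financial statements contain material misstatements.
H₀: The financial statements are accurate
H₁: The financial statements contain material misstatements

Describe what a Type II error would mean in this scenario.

Answer: Failing to detect material misstatements that are actually present

Derivation:
A Type I error (probability α) occurs when we reject a true H₀.
A Type II error (probability β) occurs when we fail to reject a false H₀.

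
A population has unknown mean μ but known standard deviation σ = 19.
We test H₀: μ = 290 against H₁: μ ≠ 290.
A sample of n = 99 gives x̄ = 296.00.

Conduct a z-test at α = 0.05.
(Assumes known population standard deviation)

Answer: z = 3.1420, reject H₀

Derivation:
Standard error: SE = σ/√n = 19/√99 = 1.9096
z-statistic: z = (x̄ - μ₀)/SE = (296.00 - 290)/1.9096 = 3.1420
Critical value: ±1.960
p-value = 0.0017
Decision: reject H₀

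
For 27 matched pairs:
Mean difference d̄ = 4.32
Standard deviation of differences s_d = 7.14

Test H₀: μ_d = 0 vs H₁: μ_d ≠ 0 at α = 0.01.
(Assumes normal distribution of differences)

df = n - 1 = 26
SE = s_d/√n = 7.14/√27 = 1.3741
t = d̄/SE = 4.32/1.3741 = 3.1439
Critical value: t_{0.005,26} = ±2.779
p-value ≈ 0.0041
Decision: reject H₀

Answer: t = 3.1439, reject H₀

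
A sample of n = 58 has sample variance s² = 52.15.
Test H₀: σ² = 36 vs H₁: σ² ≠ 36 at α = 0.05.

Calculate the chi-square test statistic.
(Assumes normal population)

Answer: χ² = 82.5708, reject H₀

Derivation:
df = n - 1 = 57
χ² = (n-1)s²/σ₀² = 57×52.15/36 = 82.5708
Critical values: χ²_{0.975,57} = 38.027, χ²_{0.025,57} = 79.752
Rejection region: χ² < 38.027 or χ² > 79.752
Decision: reject H₀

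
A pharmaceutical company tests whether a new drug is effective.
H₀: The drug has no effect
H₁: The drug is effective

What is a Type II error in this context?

Answer: Failing to detect the drug's effect when it actually works

Derivation:
Type I error: rejecting H₀ when it is actually true (false positive).
Type II error: failing to reject H₀ when H₁ is actually true (false negative).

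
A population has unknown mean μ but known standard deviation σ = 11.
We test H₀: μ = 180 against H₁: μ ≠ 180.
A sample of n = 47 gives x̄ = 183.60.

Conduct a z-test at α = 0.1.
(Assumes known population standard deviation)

Answer: z = 2.2437, reject H₀

Derivation:
Standard error: SE = σ/√n = 11/√47 = 1.6045
z-statistic: z = (x̄ - μ₀)/SE = (183.60 - 180)/1.6045 = 2.2437
Critical value: ±1.645
p-value = 0.0249
Decision: reject H₀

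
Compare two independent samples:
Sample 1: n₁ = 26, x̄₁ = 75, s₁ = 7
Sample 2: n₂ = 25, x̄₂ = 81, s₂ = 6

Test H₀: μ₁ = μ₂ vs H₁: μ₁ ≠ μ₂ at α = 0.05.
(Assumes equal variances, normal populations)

Pooled variance: s²_p = [25×7² + 24×6²]/(49) = 42.6327
s_p = 6.5294
SE = s_p×√(1/n₁ + 1/n₂) = 6.5294×√(1/26 + 1/25) = 1.8289
t = (x̄₁ - x̄₂)/SE = (75 - 81)/1.8289 = -3.2807
df = 49, t-critical = ±2.010
Decision: reject H₀

Answer: t = -3.2807, reject H₀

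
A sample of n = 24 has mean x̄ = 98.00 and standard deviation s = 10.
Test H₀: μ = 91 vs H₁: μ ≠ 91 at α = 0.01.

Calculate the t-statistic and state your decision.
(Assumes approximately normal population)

Answer: t = 3.4294, reject H₀

Derivation:
df = n - 1 = 23
SE = s/√n = 10/√24 = 2.0412
t = (x̄ - μ₀)/SE = (98.00 - 91)/2.0412 = 3.4294
Critical value: t_{0.005,23} = ±2.807
p-value ≈ 0.0023
Decision: reject H₀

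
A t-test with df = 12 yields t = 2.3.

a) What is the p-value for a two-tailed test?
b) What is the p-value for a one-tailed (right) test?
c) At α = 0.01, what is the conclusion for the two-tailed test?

Using t-distribution with df = 12:
a) Two-tailed: p = 2×P(T > 2.3) = 0.0402
b) One-tailed: p = P(T > 2.3) = 0.0201
c) 0.0402 ≥ 0.01, fail to reject H₀

Answer: a) 0.0402, b) 0.0201, c) fail to reject H₀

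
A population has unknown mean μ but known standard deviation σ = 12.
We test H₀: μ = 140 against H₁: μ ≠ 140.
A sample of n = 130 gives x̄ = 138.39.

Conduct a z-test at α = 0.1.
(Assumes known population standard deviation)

Standard error: SE = σ/√n = 12/√130 = 1.0525
z-statistic: z = (x̄ - μ₀)/SE = (138.39 - 140)/1.0525 = -1.5297
Critical value: ±1.645
p-value = 0.1261
Decision: fail to reject H₀

Answer: z = -1.5297, fail to reject H₀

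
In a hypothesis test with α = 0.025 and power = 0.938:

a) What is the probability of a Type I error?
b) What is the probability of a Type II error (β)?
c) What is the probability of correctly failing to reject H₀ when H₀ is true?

a) Type I error probability = α = 0.025
b) Power = P(reject H₀ | H₁ true) = 1 - β = 0.938, so Type II error probability = β = 1 - Power = 0.062
c) P(fail to reject H₀ | H₀ true) = 1 - α = 0.975

Answer: a) 0.025, b) 0.062, c) 0.975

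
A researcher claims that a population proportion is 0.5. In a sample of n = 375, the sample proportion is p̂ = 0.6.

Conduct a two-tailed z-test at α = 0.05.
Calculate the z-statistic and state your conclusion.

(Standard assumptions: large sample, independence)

H₀: p = 0.5, H₁: p ≠ 0.5
Standard error: SE = √(p₀(1-p₀)/n) = √(0.5×0.5/375) = 0.025820
z-statistic: z = (p̂ - p₀)/SE = (0.6 - 0.5)/0.025820 = 3.8730
Critical value: z_0.025 = ±1.960
p-value = 0.0001
Decision: reject H₀ at α = 0.05

Answer: z = 3.8730, reject H₀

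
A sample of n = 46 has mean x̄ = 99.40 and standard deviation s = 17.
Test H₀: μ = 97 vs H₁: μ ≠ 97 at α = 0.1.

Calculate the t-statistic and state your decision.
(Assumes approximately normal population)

Answer: t = 0.9575, fail to reject H₀

Derivation:
df = n - 1 = 45
SE = s/√n = 17/√46 = 2.5065
t = (x̄ - μ₀)/SE = (99.40 - 97)/2.5065 = 0.9575
Critical value: t_{0.05,45} = ±1.679
p-value ≈ 0.3434
Decision: fail to reject H₀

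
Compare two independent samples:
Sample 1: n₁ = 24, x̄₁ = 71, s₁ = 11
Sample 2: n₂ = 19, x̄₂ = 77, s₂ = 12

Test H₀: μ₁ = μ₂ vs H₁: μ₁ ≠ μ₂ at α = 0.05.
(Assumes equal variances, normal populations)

Answer: t = -1.7065, fail to reject H₀

Derivation:
Pooled variance: s²_p = [23×11² + 18×12²]/(41) = 131.0976
s_p = 11.4498
SE = s_p×√(1/n₁ + 1/n₂) = 11.4498×√(1/24 + 1/19) = 3.5160
t = (x̄₁ - x̄₂)/SE = (71 - 77)/3.5160 = -1.7065
df = 41, t-critical = ±2.020
Decision: fail to reject H₀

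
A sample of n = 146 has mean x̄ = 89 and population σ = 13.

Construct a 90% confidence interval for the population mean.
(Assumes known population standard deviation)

Answer: (87.2301, 90.7699)

Derivation:
Confidence level: 90%, α = 0.1
z_0.05 = 1.645
SE = σ/√n = 13/√146 = 1.0759
Margin of error = 1.645 × 1.0759 = 1.7699
CI: x̄ ± margin = 89 ± 1.7699
CI: (87.2301, 90.7699)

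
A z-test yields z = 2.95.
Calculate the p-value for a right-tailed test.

Answer: p-value ≈ 0.0016

Derivation:
For z = 2.95:
p = P(Z > 2.95) = 1 - Φ(2.95) = 0.0016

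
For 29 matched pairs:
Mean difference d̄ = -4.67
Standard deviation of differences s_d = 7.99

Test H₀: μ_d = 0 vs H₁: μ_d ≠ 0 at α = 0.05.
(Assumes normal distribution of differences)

Answer: t = -3.1475, reject H₀

Derivation:
df = n - 1 = 28
SE = s_d/√n = 7.99/√29 = 1.4837
t = d̄/SE = -4.67/1.4837 = -3.1475
Critical value: t_{0.025,28} = ±2.048
p-value ≈ 0.0039
Decision: reject H₀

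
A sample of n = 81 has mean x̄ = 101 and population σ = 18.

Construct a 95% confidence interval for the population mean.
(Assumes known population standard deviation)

Confidence level: 95%, α = 0.05
z_0.025 = 1.960
SE = σ/√n = 18/√81 = 2.0000
Margin of error = 1.960 × 2.0000 = 3.9200
CI: x̄ ± margin = 101 ± 3.9200
CI: (97.0800, 104.9200)

Answer: (97.0800, 104.9200)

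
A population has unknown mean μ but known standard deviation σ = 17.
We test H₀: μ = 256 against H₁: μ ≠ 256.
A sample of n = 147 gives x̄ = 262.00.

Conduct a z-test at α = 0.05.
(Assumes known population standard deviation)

Answer: z = 4.2793, reject H₀

Derivation:
Standard error: SE = σ/√n = 17/√147 = 1.4021
z-statistic: z = (x̄ - μ₀)/SE = (262.00 - 256)/1.4021 = 4.2793
Critical value: ±1.960
p-value < 0.0001
Decision: reject H₀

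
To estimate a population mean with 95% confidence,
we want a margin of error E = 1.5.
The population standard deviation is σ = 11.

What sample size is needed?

z_0.025 = 1.960
n = (z×σ/E)² = (1.960×11/1.5)²
n = 206.5927
Round up: n = 207

Answer: n = 207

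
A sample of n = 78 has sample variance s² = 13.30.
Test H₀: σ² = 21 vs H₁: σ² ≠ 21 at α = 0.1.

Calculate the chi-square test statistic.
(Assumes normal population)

Answer: χ² = 48.7667, reject H₀

Derivation:
df = n - 1 = 77
χ² = (n-1)s²/σ₀² = 77×13.30/21 = 48.7667
Critical values: χ²_{0.95,77} = 57.786, χ²_{0.05,77} = 98.484
Rejection region: χ² < 57.786 or χ² > 98.484
Decision: reject H₀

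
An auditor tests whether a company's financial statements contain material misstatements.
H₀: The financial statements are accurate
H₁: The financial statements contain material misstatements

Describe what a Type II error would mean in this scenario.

A Type I error (probability α) occurs when we reject a true H₀.
A Type II error (probability β) occurs when we fail to reject a false H₀.

Answer: Failing to detect material misstatements that are actually present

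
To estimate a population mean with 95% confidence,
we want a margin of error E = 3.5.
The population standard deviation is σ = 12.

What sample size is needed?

z_0.025 = 1.960
n = (z×σ/E)² = (1.960×12/3.5)²
n = 45.1584
Round up: n = 46

Answer: n = 46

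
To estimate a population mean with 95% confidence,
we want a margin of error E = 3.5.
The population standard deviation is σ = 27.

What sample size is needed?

z_0.025 = 1.960
n = (z×σ/E)² = (1.960×27/3.5)²
n = 228.6144
Round up: n = 229

Answer: n = 229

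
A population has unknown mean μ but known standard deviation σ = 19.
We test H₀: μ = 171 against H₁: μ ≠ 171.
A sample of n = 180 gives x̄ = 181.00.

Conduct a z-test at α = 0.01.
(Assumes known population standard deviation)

Answer: z = 7.0611, reject H₀

Derivation:
Standard error: SE = σ/√n = 19/√180 = 1.4162
z-statistic: z = (x̄ - μ₀)/SE = (181.00 - 171)/1.4162 = 7.0611
Critical value: ±2.576
p-value < 0.0001
Decision: reject H₀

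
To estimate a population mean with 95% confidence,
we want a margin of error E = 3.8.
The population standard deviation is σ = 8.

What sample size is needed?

z_0.025 = 1.960
n = (z×σ/E)² = (1.960×8/3.8)²
n = 17.0265
Round up: n = 18

Answer: n = 18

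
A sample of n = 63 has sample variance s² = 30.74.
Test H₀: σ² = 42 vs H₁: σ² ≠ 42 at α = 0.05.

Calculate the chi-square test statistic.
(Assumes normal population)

Answer: χ² = 45.3781, fail to reject H₀

Derivation:
df = n - 1 = 62
χ² = (n-1)s²/σ₀² = 62×30.74/42 = 45.3781
Critical values: χ²_{0.975,62} = 42.126, χ²_{0.025,62} = 85.654
Rejection region: χ² < 42.126 or χ² > 85.654
Decision: fail to reject H₀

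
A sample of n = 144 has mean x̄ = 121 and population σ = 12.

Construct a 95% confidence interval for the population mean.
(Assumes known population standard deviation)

Answer: (119.0400, 122.9600)

Derivation:
Confidence level: 95%, α = 0.05
z_0.025 = 1.960
SE = σ/√n = 12/√144 = 1.0000
Margin of error = 1.960 × 1.0000 = 1.9600
CI: x̄ ± margin = 121 ± 1.9600
CI: (119.0400, 122.9600)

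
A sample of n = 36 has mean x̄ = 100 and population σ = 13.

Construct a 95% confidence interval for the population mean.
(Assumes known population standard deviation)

Answer: (95.7533, 104.2467)

Derivation:
Confidence level: 95%, α = 0.05
z_0.025 = 1.960
SE = σ/√n = 13/√36 = 2.1667
Margin of error = 1.960 × 2.1667 = 4.2467
CI: x̄ ± margin = 100 ± 4.2467
CI: (95.7533, 104.2467)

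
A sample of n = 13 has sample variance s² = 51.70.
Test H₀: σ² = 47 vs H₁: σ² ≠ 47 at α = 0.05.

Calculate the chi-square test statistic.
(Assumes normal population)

Answer: χ² = 13.2000, fail to reject H₀

Derivation:
df = n - 1 = 12
χ² = (n-1)s²/σ₀² = 12×51.70/47 = 13.2000
Critical values: χ²_{0.975,12} = 4.404, χ²_{0.025,12} = 23.337
Rejection region: χ² < 4.404 or χ² > 23.337
Decision: fail to reject H₀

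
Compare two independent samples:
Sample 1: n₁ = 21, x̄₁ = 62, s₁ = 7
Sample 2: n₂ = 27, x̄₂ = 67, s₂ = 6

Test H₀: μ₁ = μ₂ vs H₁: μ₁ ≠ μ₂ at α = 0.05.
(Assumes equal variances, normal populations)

Pooled variance: s²_p = [20×7² + 26×6²]/(46) = 41.6522
s_p = 6.4539
SE = s_p×√(1/n₁ + 1/n₂) = 6.4539×√(1/21 + 1/27) = 1.8778
t = (x̄₁ - x̄₂)/SE = (62 - 67)/1.8778 = -2.6627
df = 46, t-critical = ±2.013
Decision: reject H₀

Answer: t = -2.6627, reject H₀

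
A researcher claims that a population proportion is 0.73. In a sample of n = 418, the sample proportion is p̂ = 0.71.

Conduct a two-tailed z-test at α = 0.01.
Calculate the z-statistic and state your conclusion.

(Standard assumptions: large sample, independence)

H₀: p = 0.73, H₁: p ≠ 0.73
Standard error: SE = √(p₀(1-p₀)/n) = √(0.73×0.27/418) = 0.021715
z-statistic: z = (p̂ - p₀)/SE = (0.71 - 0.73)/0.021715 = -0.9210
Critical value: z_0.005 = ±2.576
p-value = 0.3571
Decision: fail to reject H₀ at α = 0.01

Answer: z = -0.9210, fail to reject H₀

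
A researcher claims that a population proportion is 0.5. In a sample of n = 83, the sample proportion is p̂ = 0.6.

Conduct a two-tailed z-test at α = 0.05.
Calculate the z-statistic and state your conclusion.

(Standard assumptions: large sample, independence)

Answer: z = 1.8221, fail to reject H₀

Derivation:
H₀: p = 0.5, H₁: p ≠ 0.5
Standard error: SE = √(p₀(1-p₀)/n) = √(0.5×0.5/83) = 0.054882
z-statistic: z = (p̂ - p₀)/SE = (0.6 - 0.5)/0.054882 = 1.8221
Critical value: z_0.025 = ±1.960
p-value = 0.0684
Decision: fail to reject H₀ at α = 0.05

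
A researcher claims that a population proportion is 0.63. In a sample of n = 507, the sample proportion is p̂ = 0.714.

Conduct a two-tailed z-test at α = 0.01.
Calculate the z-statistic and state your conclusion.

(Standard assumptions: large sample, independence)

Answer: z = 3.9175, reject H₀

Derivation:
H₀: p = 0.63, H₁: p ≠ 0.63
Standard error: SE = √(p₀(1-p₀)/n) = √(0.63×0.37/507) = 0.021442
z-statistic: z = (p̂ - p₀)/SE = (0.714 - 0.63)/0.021442 = 3.9175
Critical value: z_0.005 = ±2.576
p-value = 0.0001
Decision: reject H₀ at α = 0.01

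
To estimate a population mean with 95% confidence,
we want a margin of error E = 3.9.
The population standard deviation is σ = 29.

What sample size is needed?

z_0.025 = 1.960
n = (z×σ/E)² = (1.960×29/3.9)²
n = 212.4119
Round up: n = 213

Answer: n = 213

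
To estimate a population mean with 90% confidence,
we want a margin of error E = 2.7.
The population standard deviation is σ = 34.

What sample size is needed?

z_0.05 = 1.645
n = (z×σ/E)² = (1.645×34/2.7)²
n = 429.1036
Round up: n = 430

Answer: n = 430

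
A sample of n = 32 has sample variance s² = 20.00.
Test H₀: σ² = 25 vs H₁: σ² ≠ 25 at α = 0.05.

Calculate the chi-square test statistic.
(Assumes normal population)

df = n - 1 = 31
χ² = (n-1)s²/σ₀² = 31×20.00/25 = 24.8000
Critical values: χ²_{0.975,31} = 17.539, χ²_{0.025,31} = 48.232
Rejection region: χ² < 17.539 or χ² > 48.232
Decision: fail to reject H₀

Answer: χ² = 24.8000, fail to reject H₀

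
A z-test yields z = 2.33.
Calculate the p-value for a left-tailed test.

For z = 2.33:
p = P(Z < 2.33) = Φ(2.33) = 0.9901

Answer: p-value ≈ 0.9901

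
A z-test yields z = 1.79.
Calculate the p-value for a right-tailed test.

For z = 1.79:
p = P(Z > 1.79) = 1 - Φ(1.79) = 0.0367

Answer: p-value ≈ 0.0367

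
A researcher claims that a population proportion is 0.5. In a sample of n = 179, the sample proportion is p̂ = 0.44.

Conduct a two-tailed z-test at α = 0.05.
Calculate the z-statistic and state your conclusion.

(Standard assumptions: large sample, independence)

Answer: z = -1.6055, fail to reject H₀

Derivation:
H₀: p = 0.5, H₁: p ≠ 0.5
Standard error: SE = √(p₀(1-p₀)/n) = √(0.5×0.5/179) = 0.037372
z-statistic: z = (p̂ - p₀)/SE = (0.44 - 0.5)/0.037372 = -1.6055
Critical value: z_0.025 = ±1.960
p-value = 0.1084
Decision: fail to reject H₀ at α = 0.05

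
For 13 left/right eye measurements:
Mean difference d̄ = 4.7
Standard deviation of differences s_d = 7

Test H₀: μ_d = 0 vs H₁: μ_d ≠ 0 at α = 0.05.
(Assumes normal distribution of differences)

Answer: t = 2.4208, reject H₀

Derivation:
df = n - 1 = 12
SE = s_d/√n = 7/√13 = 1.9415
t = d̄/SE = 4.7/1.9415 = 2.4208
Critical value: t_{0.025,12} = ±2.179
p-value ≈ 0.0323
Decision: reject H₀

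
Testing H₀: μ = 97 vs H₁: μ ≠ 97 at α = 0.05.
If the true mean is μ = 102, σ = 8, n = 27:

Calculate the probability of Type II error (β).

SE = σ/√n = 8/√27 = 1.5396
Critical values: μ₀ ± z_0.025×SE = 97 ± 1.960×1.5396
Acceptance region: (93.9824, 100.0176)
Under H₁ (μ = 102): z_high = (100.0176 - 102)/1.5396 = -1.2876, z_low = (93.9824 - 102)/1.5396 = -5.2076
β = P(not reject | H₁) = Φ(-1.2876) - Φ(-5.2076) ≈ 0.0989

Answer: β ≈ 0.0989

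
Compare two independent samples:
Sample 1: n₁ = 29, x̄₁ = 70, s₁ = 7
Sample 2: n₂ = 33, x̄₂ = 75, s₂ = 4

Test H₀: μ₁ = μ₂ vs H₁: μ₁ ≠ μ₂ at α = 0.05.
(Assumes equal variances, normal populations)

Pooled variance: s²_p = [28×7² + 32×4²]/(60) = 31.4000
s_p = 5.6036
SE = s_p×√(1/n₁ + 1/n₂) = 5.6036×√(1/29 + 1/33) = 1.4263
t = (x̄₁ - x̄₂)/SE = (70 - 75)/1.4263 = -3.5056
df = 60, t-critical = ±2.000
Decision: reject H₀

Answer: t = -3.5056, reject H₀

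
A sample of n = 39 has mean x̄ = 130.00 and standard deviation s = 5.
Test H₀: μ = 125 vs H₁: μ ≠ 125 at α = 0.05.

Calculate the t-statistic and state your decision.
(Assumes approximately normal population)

Answer: t = 6.2453, reject H₀

Derivation:
df = n - 1 = 38
SE = s/√n = 5/√39 = 0.8006
t = (x̄ - μ₀)/SE = (130.00 - 125)/0.8006 = 6.2453
Critical value: t_{0.025,38} = ±2.024
p-value < 0.0001
Decision: reject H₀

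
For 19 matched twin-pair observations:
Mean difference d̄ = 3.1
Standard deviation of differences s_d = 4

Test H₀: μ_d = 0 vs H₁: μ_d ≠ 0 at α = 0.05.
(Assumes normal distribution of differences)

Answer: t = 3.3780, reject H₀

Derivation:
df = n - 1 = 18
SE = s_d/√n = 4/√19 = 0.9177
t = d̄/SE = 3.1/0.9177 = 3.3780
Critical value: t_{0.025,18} = ±2.101
p-value ≈ 0.0034
Decision: reject H₀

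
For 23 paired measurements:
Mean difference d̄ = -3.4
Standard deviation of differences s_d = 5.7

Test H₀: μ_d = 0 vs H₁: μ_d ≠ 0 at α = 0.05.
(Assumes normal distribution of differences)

df = n - 1 = 22
SE = s_d/√n = 5.7/√23 = 1.1885
t = d̄/SE = -3.4/1.1885 = -2.8607
Critical value: t_{0.025,22} = ±2.074
p-value ≈ 0.0091
Decision: reject H₀

Answer: t = -2.8607, reject H₀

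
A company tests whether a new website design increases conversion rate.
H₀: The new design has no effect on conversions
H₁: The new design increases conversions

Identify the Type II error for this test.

A Type I error (probability α) occurs when we reject a true H₀.
A Type II error (probability β) occurs when we fail to reject a false H₀.

Answer: Keeping the old design when the new one would have increased conversions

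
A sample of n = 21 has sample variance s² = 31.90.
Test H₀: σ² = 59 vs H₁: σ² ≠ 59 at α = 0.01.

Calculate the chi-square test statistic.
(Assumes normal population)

Answer: χ² = 10.8136, fail to reject H₀

Derivation:
df = n - 1 = 20
χ² = (n-1)s²/σ₀² = 20×31.90/59 = 10.8136
Critical values: χ²_{0.995,20} = 7.434, χ²_{0.005,20} = 39.997
Rejection region: χ² < 7.434 or χ² > 39.997
Decision: fail to reject H₀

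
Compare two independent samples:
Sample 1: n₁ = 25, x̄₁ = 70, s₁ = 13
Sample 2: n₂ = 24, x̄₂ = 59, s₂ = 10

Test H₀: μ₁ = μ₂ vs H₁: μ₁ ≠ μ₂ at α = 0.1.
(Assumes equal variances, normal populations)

Answer: t = 3.3100, reject H₀

Derivation:
Pooled variance: s²_p = [24×13² + 23×10²]/(47) = 135.2340
s_p = 11.6290
SE = s_p×√(1/n₁ + 1/n₂) = 11.6290×√(1/25 + 1/24) = 3.3233
t = (x̄₁ - x̄₂)/SE = (70 - 59)/3.3233 = 3.3100
df = 47, t-critical = ±1.678
Decision: reject H₀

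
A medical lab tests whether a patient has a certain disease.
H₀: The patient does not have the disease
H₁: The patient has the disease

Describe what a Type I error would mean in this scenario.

Answer: Diagnosing a healthy patient as having the disease (false positive)

Derivation:
A Type I error (probability α) occurs when we reject a true H₀.
A Type II error (probability β) occurs when we fail to reject a false H₀.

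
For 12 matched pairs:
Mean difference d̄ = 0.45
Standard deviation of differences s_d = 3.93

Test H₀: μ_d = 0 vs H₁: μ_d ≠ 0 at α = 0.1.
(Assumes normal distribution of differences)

Answer: t = 0.3967, fail to reject H₀

Derivation:
df = n - 1 = 11
SE = s_d/√n = 3.93/√12 = 1.1345
t = d̄/SE = 0.45/1.1345 = 0.3967
Critical value: t_{0.05,11} = ±1.796
p-value ≈ 0.6992
Decision: fail to reject H₀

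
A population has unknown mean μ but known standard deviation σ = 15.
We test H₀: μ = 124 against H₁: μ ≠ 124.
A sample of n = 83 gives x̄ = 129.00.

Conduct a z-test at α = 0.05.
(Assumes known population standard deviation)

Standard error: SE = σ/√n = 15/√83 = 1.6465
z-statistic: z = (x̄ - μ₀)/SE = (129.00 - 124)/1.6465 = 3.0367
Critical value: ±1.960
p-value = 0.0024
Decision: reject H₀

Answer: z = 3.0367, reject H₀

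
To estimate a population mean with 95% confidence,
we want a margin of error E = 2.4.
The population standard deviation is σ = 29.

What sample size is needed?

Answer: n = 561

Derivation:
z_0.025 = 1.960
n = (z×σ/E)² = (1.960×29/2.4)²
n = 560.9003
Round up: n = 561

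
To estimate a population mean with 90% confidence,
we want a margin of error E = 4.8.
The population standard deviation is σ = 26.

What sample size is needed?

z_0.05 = 1.645
n = (z×σ/E)² = (1.645×26/4.8)²
n = 79.3955
Round up: n = 80

Answer: n = 80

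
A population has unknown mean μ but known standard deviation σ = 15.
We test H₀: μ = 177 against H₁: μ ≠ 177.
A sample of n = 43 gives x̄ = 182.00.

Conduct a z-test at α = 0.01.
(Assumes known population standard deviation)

Standard error: SE = σ/√n = 15/√43 = 2.2875
z-statistic: z = (x̄ - μ₀)/SE = (182.00 - 177)/2.2875 = 2.1858
Critical value: ±2.576
p-value = 0.0288
Decision: fail to reject H₀

Answer: z = 2.1858, fail to reject H₀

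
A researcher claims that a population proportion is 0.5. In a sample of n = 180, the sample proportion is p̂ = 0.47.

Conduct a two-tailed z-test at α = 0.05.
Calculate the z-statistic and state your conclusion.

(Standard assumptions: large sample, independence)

Answer: z = -0.8050, fail to reject H₀

Derivation:
H₀: p = 0.5, H₁: p ≠ 0.5
Standard error: SE = √(p₀(1-p₀)/n) = √(0.5×0.5/180) = 0.037268
z-statistic: z = (p̂ - p₀)/SE = (0.47 - 0.5)/0.037268 = -0.8050
Critical value: z_0.025 = ±1.960
p-value = 0.4208
Decision: fail to reject H₀ at α = 0.05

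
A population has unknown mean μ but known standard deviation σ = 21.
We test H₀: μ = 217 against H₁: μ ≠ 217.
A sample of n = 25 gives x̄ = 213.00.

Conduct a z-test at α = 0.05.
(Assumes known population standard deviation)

Answer: z = -0.9524, fail to reject H₀

Derivation:
Standard error: SE = σ/√n = 21/√25 = 4.2000
z-statistic: z = (x̄ - μ₀)/SE = (213.00 - 217)/4.2000 = -0.9524
Critical value: ±1.960
p-value = 0.3409
Decision: fail to reject H₀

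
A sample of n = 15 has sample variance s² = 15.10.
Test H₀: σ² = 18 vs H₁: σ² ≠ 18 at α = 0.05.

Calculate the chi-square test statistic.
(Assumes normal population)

Answer: χ² = 11.7444, fail to reject H₀

Derivation:
df = n - 1 = 14
χ² = (n-1)s²/σ₀² = 14×15.10/18 = 11.7444
Critical values: χ²_{0.975,14} = 5.629, χ²_{0.025,14} = 26.119
Rejection region: χ² < 5.629 or χ² > 26.119
Decision: fail to reject H₀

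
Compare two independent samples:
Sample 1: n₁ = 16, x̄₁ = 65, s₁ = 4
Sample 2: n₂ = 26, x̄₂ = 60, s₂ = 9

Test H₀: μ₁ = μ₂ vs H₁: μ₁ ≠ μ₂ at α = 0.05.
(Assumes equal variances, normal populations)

Answer: t = 2.0912, reject H₀

Derivation:
Pooled variance: s²_p = [15×4² + 25×9²]/(40) = 56.6250
s_p = 7.5250
SE = s_p×√(1/n₁ + 1/n₂) = 7.5250×√(1/16 + 1/26) = 2.3910
t = (x̄₁ - x̄₂)/SE = (65 - 60)/2.3910 = 2.0912
df = 40, t-critical = ±2.021
Decision: reject H₀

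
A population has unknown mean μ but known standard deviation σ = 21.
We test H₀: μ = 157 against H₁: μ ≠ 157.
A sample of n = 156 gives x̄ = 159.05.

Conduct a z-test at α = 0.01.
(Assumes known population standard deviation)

Answer: z = 1.2193, fail to reject H₀

Derivation:
Standard error: SE = σ/√n = 21/√156 = 1.6813
z-statistic: z = (x̄ - μ₀)/SE = (159.05 - 157)/1.6813 = 1.2193
Critical value: ±2.576
p-value = 0.2227
Decision: fail to reject H₀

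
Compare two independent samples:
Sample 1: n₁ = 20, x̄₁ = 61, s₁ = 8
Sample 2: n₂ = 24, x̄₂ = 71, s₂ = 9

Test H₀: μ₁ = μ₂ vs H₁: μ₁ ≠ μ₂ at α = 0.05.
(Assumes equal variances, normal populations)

Pooled variance: s²_p = [19×8² + 23×9²]/(42) = 73.3095
s_p = 8.5621
SE = s_p×√(1/n₁ + 1/n₂) = 8.5621×√(1/20 + 1/24) = 2.5923
t = (x̄₁ - x̄₂)/SE = (61 - 71)/2.5923 = -3.8576
df = 42, t-critical = ±2.018
Decision: reject H₀

Answer: t = -3.8576, reject H₀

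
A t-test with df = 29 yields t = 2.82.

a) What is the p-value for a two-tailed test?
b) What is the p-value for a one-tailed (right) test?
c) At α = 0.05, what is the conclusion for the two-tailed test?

Answer: a) 0.0086, b) 0.0043, c) reject H₀

Derivation:
Using t-distribution with df = 29:
a) Two-tailed: p = 2×P(T > 2.82) = 0.0086
b) One-tailed: p = P(T > 2.82) = 0.0043
c) 0.0086 < 0.05, reject H₀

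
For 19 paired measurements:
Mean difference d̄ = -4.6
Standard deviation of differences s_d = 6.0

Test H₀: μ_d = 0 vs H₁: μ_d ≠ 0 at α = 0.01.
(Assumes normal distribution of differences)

df = n - 1 = 18
SE = s_d/√n = 6.0/√19 = 1.3765
t = d̄/SE = -4.6/1.3765 = -3.3418
Critical value: t_{0.005,18} = ±2.878
p-value ≈ 0.0036
Decision: reject H₀

Answer: t = -3.3418, reject H₀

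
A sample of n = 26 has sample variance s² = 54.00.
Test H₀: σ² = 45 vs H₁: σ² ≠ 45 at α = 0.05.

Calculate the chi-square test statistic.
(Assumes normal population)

df = n - 1 = 25
χ² = (n-1)s²/σ₀² = 25×54.00/45 = 30.0000
Critical values: χ²_{0.975,25} = 13.120, χ²_{0.025,25} = 40.646
Rejection region: χ² < 13.120 or χ² > 40.646
Decision: fail to reject H₀

Answer: χ² = 30.0000, fail to reject H₀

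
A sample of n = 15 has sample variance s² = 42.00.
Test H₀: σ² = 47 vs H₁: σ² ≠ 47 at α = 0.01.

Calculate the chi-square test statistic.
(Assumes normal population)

df = n - 1 = 14
χ² = (n-1)s²/σ₀² = 14×42.00/47 = 12.5106
Critical values: χ²_{0.995,14} = 4.075, χ²_{0.005,14} = 31.319
Rejection region: χ² < 4.075 or χ² > 31.319
Decision: fail to reject H₀

Answer: χ² = 12.5106, fail to reject H₀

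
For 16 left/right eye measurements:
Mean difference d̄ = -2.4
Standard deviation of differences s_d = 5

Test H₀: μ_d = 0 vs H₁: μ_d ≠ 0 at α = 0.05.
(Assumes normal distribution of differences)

df = n - 1 = 15
SE = s_d/√n = 5/√16 = 1.2500
t = d̄/SE = -2.4/1.2500 = -1.9200
Critical value: t_{0.025,15} = ±2.131
p-value ≈ 0.0741
Decision: fail to reject H₀

Answer: t = -1.9200, fail to reject H₀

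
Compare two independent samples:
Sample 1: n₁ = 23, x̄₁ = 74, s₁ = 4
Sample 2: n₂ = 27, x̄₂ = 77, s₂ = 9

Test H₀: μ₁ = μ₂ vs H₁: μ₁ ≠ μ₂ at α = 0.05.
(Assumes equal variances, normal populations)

Pooled variance: s²_p = [22×4² + 26×9²]/(48) = 51.2083
s_p = 7.1560
SE = s_p×√(1/n₁ + 1/n₂) = 7.1560×√(1/23 + 1/27) = 2.0305
t = (x̄₁ - x̄₂)/SE = (74 - 77)/2.0305 = -1.4775
df = 48, t-critical = ±2.011
Decision: fail to reject H₀

Answer: t = -1.4775, fail to reject H₀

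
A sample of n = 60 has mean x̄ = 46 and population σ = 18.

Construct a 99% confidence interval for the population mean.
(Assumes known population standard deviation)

Confidence level: 99%, α = 0.01
z_0.005 = 2.576
SE = σ/√n = 18/√60 = 2.3238
Margin of error = 2.576 × 2.3238 = 5.9861
CI: x̄ ± margin = 46 ± 5.9861
CI: (40.0139, 51.9861)

Answer: (40.0139, 51.9861)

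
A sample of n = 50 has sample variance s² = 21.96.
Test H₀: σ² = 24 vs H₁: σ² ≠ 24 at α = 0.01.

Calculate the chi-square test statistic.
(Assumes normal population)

df = n - 1 = 49
χ² = (n-1)s²/σ₀² = 49×21.96/24 = 44.8350
Critical values: χ²_{0.995,49} = 27.249, χ²_{0.005,49} = 78.231
Rejection region: χ² < 27.249 or χ² > 78.231
Decision: fail to reject H₀

Answer: χ² = 44.8350, fail to reject H₀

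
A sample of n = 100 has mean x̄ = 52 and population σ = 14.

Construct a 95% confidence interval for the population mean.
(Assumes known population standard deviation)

Confidence level: 95%, α = 0.05
z_0.025 = 1.960
SE = σ/√n = 14/√100 = 1.4000
Margin of error = 1.960 × 1.4000 = 2.7440
CI: x̄ ± margin = 52 ± 2.7440
CI: (49.2560, 54.7440)

Answer: (49.2560, 54.7440)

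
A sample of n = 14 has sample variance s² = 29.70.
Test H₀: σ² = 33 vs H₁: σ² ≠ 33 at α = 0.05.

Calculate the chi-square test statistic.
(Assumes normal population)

df = n - 1 = 13
χ² = (n-1)s²/σ₀² = 13×29.70/33 = 11.7000
Critical values: χ²_{0.975,13} = 5.009, χ²_{0.025,13} = 24.736
Rejection region: χ² < 5.009 or χ² > 24.736
Decision: fail to reject H₀

Answer: χ² = 11.7000, fail to reject H₀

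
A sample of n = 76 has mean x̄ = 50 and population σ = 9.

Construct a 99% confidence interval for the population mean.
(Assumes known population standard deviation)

Answer: (47.3405, 52.6595)

Derivation:
Confidence level: 99%, α = 0.01
z_0.005 = 2.576
SE = σ/√n = 9/√76 = 1.0324
Margin of error = 2.576 × 1.0324 = 2.6595
CI: x̄ ± margin = 50 ± 2.6595
CI: (47.3405, 52.6595)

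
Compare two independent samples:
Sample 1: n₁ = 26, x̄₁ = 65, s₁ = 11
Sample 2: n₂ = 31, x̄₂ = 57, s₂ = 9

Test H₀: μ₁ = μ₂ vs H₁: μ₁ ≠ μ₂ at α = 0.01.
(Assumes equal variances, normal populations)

Pooled variance: s²_p = [25×11² + 30×9²]/(55) = 99.1818
s_p = 9.9590
SE = s_p×√(1/n₁ + 1/n₂) = 9.9590×√(1/26 + 1/31) = 2.6484
t = (x̄₁ - x̄₂)/SE = (65 - 57)/2.6484 = 3.0207
df = 55, t-critical = ±2.668
Decision: reject H₀

Answer: t = 3.0207, reject H₀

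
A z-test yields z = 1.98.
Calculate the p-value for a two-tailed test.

Answer: p-value ≈ 0.0477

Derivation:
For z = 1.98:
p = 2×P(Z > |1.98|) = 2×(1 - Φ(1.98)) = 0.0477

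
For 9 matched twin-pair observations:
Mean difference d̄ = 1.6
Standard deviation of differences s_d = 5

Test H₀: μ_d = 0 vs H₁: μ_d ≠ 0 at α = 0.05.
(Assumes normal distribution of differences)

df = n - 1 = 8
SE = s_d/√n = 5/√9 = 1.6667
t = d̄/SE = 1.6/1.6667 = 0.9600
Critical value: t_{0.025,8} = ±2.306
p-value ≈ 0.3652
Decision: fail to reject H₀

Answer: t = 0.9600, fail to reject H₀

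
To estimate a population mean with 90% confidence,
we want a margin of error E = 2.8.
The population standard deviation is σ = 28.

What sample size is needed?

z_0.05 = 1.645
n = (z×σ/E)² = (1.645×28/2.8)²
n = 270.6025
Round up: n = 271

Answer: n = 271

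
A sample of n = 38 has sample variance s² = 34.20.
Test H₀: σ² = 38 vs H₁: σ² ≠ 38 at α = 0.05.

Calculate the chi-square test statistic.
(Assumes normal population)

df = n - 1 = 37
χ² = (n-1)s²/σ₀² = 37×34.20/38 = 33.3000
Critical values: χ²_{0.975,37} = 22.106, χ²_{0.025,37} = 55.668
Rejection region: χ² < 22.106 or χ² > 55.668
Decision: fail to reject H₀

Answer: χ² = 33.3000, fail to reject H₀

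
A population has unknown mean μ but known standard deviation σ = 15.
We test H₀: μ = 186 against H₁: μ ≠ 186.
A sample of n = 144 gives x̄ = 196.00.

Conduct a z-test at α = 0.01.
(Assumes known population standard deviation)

Answer: z = 8.0000, reject H₀

Derivation:
Standard error: SE = σ/√n = 15/√144 = 1.2500
z-statistic: z = (x̄ - μ₀)/SE = (196.00 - 186)/1.2500 = 8.0000
Critical value: ±2.576
p-value < 0.0001
Decision: reject H₀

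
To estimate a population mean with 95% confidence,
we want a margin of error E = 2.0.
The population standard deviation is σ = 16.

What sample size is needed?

z_0.025 = 1.960
n = (z×σ/E)² = (1.960×16/2.0)²
n = 245.8624
Round up: n = 246

Answer: n = 246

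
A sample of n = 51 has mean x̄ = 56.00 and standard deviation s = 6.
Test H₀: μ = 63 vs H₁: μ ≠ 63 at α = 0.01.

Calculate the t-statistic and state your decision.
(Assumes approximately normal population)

df = n - 1 = 50
SE = s/√n = 6/√51 = 0.8402
t = (x̄ - μ₀)/SE = (56.00 - 63)/0.8402 = -8.3313
Critical value: t_{0.005,50} = ±2.678
p-value < 0.0001
Decision: reject H₀

Answer: t = -8.3313, reject H₀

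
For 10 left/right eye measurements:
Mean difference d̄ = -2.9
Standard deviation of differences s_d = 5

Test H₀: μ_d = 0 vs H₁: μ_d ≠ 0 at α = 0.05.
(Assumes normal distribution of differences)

df = n - 1 = 9
SE = s_d/√n = 5/√10 = 1.5811
t = d̄/SE = -2.9/1.5811 = -1.8342
Critical value: t_{0.025,9} = ±2.262
p-value ≈ 0.0998
Decision: fail to reject H₀

Answer: t = -1.8342, fail to reject H₀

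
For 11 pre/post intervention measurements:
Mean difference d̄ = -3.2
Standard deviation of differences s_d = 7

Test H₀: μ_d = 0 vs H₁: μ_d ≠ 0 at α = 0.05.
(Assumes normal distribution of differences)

Answer: t = -1.5162, fail to reject H₀

Derivation:
df = n - 1 = 10
SE = s_d/√n = 7/√11 = 2.1106
t = d̄/SE = -3.2/2.1106 = -1.5162
Critical value: t_{0.025,10} = ±2.228
p-value ≈ 0.1604
Decision: fail to reject H₀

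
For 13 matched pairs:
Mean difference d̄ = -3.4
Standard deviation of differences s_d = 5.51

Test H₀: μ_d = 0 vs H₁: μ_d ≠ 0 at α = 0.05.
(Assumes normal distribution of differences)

df = n - 1 = 12
SE = s_d/√n = 5.51/√13 = 1.5282
t = d̄/SE = -3.4/1.5282 = -2.2248
Critical value: t_{0.025,12} = ±2.179
p-value ≈ 0.0460
Decision: reject H₀

Answer: t = -2.2248, reject H₀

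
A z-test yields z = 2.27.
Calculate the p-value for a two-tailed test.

For z = 2.27:
p = 2×P(Z > |2.27|) = 2×(1 - Φ(2.27)) = 0.0232

Answer: p-value ≈ 0.0232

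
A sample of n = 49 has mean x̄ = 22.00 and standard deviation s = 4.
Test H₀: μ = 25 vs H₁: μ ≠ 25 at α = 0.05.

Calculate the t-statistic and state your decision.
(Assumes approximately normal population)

df = n - 1 = 48
SE = s/√n = 4/√49 = 0.5714
t = (x̄ - μ₀)/SE = (22.00 - 25)/0.5714 = -5.2503
Critical value: t_{0.025,48} = ±2.011
p-value < 0.0001
Decision: reject H₀

Answer: t = -5.2503, reject H₀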